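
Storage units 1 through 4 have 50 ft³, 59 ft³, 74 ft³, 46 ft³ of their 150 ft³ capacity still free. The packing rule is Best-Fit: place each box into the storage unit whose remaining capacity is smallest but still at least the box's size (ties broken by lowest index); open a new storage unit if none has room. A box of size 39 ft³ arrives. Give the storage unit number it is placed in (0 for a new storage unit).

Storage units with room: storage unit 1 (50 ft³), storage unit 2 (59 ft³), storage unit 3 (74 ft³), storage unit 4 (46 ft³).
Tightest fit is storage unit 4 with 46 ft³ free.

4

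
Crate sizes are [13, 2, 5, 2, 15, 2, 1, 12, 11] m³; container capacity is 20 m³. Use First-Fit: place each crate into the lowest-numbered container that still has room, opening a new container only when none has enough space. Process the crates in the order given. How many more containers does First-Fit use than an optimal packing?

0

First-Fit: [13,2,5] [2,15,2,1] [12] [11] → 4 containers.
Total size 63 m³; any packing needs at least ⌈63/20⌉ = 4 containers.
So 4 is already optimal.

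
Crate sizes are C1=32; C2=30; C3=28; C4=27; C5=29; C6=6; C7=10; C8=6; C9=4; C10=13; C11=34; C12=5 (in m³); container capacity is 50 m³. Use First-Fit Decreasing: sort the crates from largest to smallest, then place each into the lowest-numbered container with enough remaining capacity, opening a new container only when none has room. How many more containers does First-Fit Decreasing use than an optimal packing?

First-Fit Decreasing: [34,13] [32,10,6] [30,6,5,4] [29] [28] [27] → 6 containers.
6 crates exceed 25 m³ (half the capacity), and no two of those can share a container, so at least 6 containers are needed.
So 6 is already optimal.

0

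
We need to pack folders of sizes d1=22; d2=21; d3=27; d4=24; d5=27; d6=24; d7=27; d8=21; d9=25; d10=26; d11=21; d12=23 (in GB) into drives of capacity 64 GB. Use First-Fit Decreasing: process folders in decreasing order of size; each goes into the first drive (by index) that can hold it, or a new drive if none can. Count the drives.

6 drives

Sorted descending: 27, 27, 27, 26, 25, 24, 24, 23, 22, 21, 21, 21.
drive 1: place 27 GB, 37 GB left
drive 1: place 27 GB, 10 GB left
drive 2: place 27 GB, 37 GB left
drive 2: place 26 GB, 11 GB left
drive 3: place 25 GB, 39 GB left
drive 3: place 24 GB, 15 GB left
drive 4: place 24 GB, 40 GB left
drive 4: place 23 GB, 17 GB left
drive 5: place 22 GB, 42 GB left
drive 5: place 21 GB, 21 GB left
drive 5: place 21 GB, 0 GB left
drive 6: place 21 GB, 43 GB left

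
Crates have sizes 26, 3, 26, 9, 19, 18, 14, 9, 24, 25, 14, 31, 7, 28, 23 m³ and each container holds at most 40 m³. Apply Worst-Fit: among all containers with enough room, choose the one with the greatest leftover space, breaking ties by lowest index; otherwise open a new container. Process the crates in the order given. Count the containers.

9

container 1: place 26 m³, 14 m³ left
container 1: place 3 m³, 11 m³ left
container 2: place 26 m³, 14 m³ left
container 2: place 9 m³, 5 m³ left
container 3: place 19 m³, 21 m³ left
container 3: place 18 m³, 3 m³ left
container 4: place 14 m³, 26 m³ left
container 4: place 9 m³, 17 m³ left
container 5: place 24 m³, 16 m³ left
container 6: place 25 m³, 15 m³ left
container 4: place 14 m³, 3 m³ left
container 7: place 31 m³, 9 m³ left
container 5: place 7 m³, 9 m³ left
container 8: place 28 m³, 12 m³ left
container 9: place 23 m³, 17 m³ left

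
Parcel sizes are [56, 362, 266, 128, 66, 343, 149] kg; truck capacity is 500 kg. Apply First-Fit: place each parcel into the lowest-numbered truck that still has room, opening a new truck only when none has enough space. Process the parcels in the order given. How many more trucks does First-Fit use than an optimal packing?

0

First-Fit: [56,362,66] [266,128] [343,149] → 3 trucks.
Total size 1370 kg; any packing needs at least ⌈1370/500⌉ = 3 trucks.
So 3 is already optimal.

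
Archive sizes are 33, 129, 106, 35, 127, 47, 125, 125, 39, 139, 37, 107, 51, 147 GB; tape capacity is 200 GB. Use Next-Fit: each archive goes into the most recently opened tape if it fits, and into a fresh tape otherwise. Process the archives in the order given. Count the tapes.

8

33 GB → tape 1 (remaining 167 GB)
129 GB → tape 1 (remaining 38 GB)
106 GB → tape 2 (remaining 94 GB)
35 GB → tape 2 (remaining 59 GB)
127 GB → tape 3 (remaining 73 GB)
47 GB → tape 3 (remaining 26 GB)
125 GB → tape 4 (remaining 75 GB)
125 GB → tape 5 (remaining 75 GB)
39 GB → tape 5 (remaining 36 GB)
139 GB → tape 6 (remaining 61 GB)
37 GB → tape 6 (remaining 24 GB)
107 GB → tape 7 (remaining 93 GB)
51 GB → tape 7 (remaining 42 GB)
147 GB → tape 8 (remaining 53 GB)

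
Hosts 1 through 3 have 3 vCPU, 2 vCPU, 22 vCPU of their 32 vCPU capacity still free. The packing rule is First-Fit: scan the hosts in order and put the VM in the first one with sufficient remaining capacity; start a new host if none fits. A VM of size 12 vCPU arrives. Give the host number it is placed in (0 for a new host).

3

Hosts with room: host 3 (22 vCPU).
The first with room is host 3.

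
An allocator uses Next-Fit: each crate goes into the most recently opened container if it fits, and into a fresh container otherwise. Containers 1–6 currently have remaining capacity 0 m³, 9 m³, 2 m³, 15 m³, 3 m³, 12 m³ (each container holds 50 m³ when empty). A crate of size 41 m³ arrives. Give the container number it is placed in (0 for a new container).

0

Next-Fit only looks at container 6, which has 12 m³ free.
41 m³ does not fit, so a new container is opened.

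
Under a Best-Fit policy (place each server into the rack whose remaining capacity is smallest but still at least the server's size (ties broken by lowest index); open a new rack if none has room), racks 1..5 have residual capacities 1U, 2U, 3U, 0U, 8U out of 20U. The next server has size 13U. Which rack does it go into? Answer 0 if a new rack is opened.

0

No rack has ≥ 13U free, so a new rack is opened.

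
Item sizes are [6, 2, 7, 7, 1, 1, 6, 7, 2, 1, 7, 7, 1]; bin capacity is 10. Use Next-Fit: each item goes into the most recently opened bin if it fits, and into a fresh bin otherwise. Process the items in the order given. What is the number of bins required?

7

bin 1: place 6, 4 left
bin 1: place 2, 2 left
bin 2: place 7, 3 left
bin 3: place 7, 3 left
bin 3: place 1, 2 left
bin 3: place 1, 1 left
bin 4: place 6, 4 left
bin 5: place 7, 3 left
bin 5: place 2, 1 left
bin 5: place 1, 0 left
bin 6: place 7, 3 left
bin 7: place 7, 3 left
bin 7: place 1, 2 left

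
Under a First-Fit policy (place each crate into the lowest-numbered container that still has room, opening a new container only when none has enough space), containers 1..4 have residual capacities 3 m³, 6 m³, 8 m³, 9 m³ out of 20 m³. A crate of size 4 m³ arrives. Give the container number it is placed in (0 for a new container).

Containers with room: container 2 (6 m³), container 3 (8 m³), container 4 (9 m³).
The first with room is container 2.

2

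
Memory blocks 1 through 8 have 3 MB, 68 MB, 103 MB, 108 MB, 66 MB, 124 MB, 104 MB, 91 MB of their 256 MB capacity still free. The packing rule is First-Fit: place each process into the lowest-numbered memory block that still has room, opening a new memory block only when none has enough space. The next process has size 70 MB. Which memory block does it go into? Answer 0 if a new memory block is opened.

3

Memory blocks with room: memory block 3 (103 MB), memory block 4 (108 MB), memory block 6 (124 MB), memory block 7 (104 MB), memory block 8 (91 MB).
The first with room is memory block 3.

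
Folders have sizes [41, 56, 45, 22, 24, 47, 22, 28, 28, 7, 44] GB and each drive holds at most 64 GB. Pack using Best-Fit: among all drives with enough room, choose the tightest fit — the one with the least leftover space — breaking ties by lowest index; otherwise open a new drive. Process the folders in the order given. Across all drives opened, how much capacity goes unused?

84

Put 41 GB in drive 1; 23 GB remain.
Put 56 GB in drive 2; 8 GB remain.
Put 45 GB in drive 3; 19 GB remain.
Put 22 GB in drive 1; 1 GB remain.
Put 24 GB in drive 4; 40 GB remain.
Put 47 GB in drive 5; 17 GB remain.
Put 22 GB in drive 4; 18 GB remain.
Put 28 GB in drive 6; 36 GB remain.
Put 28 GB in drive 6; 8 GB remain.
Put 7 GB in drive 2; 1 GB remain.
Put 44 GB in drive 7; 20 GB remain.
7 drives × 64 GB = 448 GB; used 364 GB; unused 84 GB.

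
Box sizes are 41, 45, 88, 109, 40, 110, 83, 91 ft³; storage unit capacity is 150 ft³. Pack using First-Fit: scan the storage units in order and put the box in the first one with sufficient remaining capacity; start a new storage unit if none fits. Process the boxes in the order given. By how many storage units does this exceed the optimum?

First-Fit: [41,45,40] [88] [109] [110] [83] [91] → 6 storage units.
Total size 607 ft³; any packing needs at least ⌈607/150⌉ = 5 storage units.
An optimal packing achieves that bound: [110,40] [109,41] [91,45] [88] [83] → 5 storage units.
Excess: 6 − 5 = 1.

1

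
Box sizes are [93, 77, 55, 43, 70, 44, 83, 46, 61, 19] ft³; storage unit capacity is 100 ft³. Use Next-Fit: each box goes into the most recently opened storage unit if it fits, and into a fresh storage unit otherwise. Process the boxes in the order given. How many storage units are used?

Put 93 ft³ in storage unit 1; 7 ft³ remain.
Put 77 ft³ in storage unit 2; 23 ft³ remain.
Put 55 ft³ in storage unit 3; 45 ft³ remain.
Put 43 ft³ in storage unit 3; 2 ft³ remain.
Put 70 ft³ in storage unit 4; 30 ft³ remain.
Put 44 ft³ in storage unit 5; 56 ft³ remain.
Put 83 ft³ in storage unit 6; 17 ft³ remain.
Put 46 ft³ in storage unit 7; 54 ft³ remain.
Put 61 ft³ in storage unit 8; 39 ft³ remain.
Put 19 ft³ in storage unit 8; 20 ft³ remain.
Final storage units: [93] [77] [55,43] [70] [44] [83] [46] [61,19].

8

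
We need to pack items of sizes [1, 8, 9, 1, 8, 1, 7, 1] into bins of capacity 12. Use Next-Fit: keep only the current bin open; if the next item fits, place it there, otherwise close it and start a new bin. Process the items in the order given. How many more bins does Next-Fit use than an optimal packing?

0

Next-Fit: [1,8] [9,1] [8,1] [7,1] → 4 bins.
4 items exceed 6 (half the capacity), and no two of those can share a bin, so at least 4 bins are needed.
So 4 is already optimal.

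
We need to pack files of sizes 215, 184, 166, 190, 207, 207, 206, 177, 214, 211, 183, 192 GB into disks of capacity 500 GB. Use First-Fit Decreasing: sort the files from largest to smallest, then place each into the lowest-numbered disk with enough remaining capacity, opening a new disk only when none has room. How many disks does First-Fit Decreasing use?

6

Sorted descending: 215, 214, 211, 207, 207, 206, 192, 190, 184, 183, 177, 166.
Put 215 GB in disk 1; 285 GB remain.
Put 214 GB in disk 1; 71 GB remain.
Put 211 GB in disk 2; 289 GB remain.
Put 207 GB in disk 2; 82 GB remain.
Put 207 GB in disk 3; 293 GB remain.
Put 206 GB in disk 3; 87 GB remain.
Put 192 GB in disk 4; 308 GB remain.
Put 190 GB in disk 4; 118 GB remain.
Put 184 GB in disk 5; 316 GB remain.
Put 183 GB in disk 5; 133 GB remain.
Put 177 GB in disk 6; 323 GB remain.
Put 166 GB in disk 6; 157 GB remain.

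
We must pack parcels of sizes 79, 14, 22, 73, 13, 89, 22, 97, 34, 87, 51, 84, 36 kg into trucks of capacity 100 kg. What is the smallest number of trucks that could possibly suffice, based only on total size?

Total size = 79 + 14 + 22 + 73 + 13 + 89 + 22 + 97 + 34 + 87 + 51 + 84 + 36 = 701 kg.
⌈701 / 100⌉ = 8.

8 trucks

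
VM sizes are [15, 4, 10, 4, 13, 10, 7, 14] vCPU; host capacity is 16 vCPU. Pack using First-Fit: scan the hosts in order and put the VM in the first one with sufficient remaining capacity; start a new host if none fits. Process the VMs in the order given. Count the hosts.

6

Put 15 vCPU in host 1; 1 vCPU remain.
Put 4 vCPU in host 2; 12 vCPU remain.
Put 10 vCPU in host 2; 2 vCPU remain.
Put 4 vCPU in host 3; 12 vCPU remain.
Put 13 vCPU in host 4; 3 vCPU remain.
Put 10 vCPU in host 3; 2 vCPU remain.
Put 7 vCPU in host 5; 9 vCPU remain.
Put 14 vCPU in host 6; 2 vCPU remain.
Final hosts: [15] [4,10] [4,10] [13] [7] [14].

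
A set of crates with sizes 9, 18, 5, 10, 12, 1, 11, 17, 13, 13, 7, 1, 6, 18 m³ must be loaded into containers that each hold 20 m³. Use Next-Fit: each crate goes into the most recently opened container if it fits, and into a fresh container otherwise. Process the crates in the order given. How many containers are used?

9 m³ → container 1 (remaining 11 m³)
18 m³ → container 2 (remaining 2 m³)
5 m³ → container 3 (remaining 15 m³)
10 m³ → container 3 (remaining 5 m³)
12 m³ → container 4 (remaining 8 m³)
1 m³ → container 4 (remaining 7 m³)
11 m³ → container 5 (remaining 9 m³)
17 m³ → container 6 (remaining 3 m³)
13 m³ → container 7 (remaining 7 m³)
13 m³ → container 8 (remaining 7 m³)
7 m³ → container 8 (remaining 0 m³)
1 m³ → container 9 (remaining 19 m³)
6 m³ → container 9 (remaining 13 m³)
18 m³ → container 10 (remaining 2 m³)
Final containers: [9] [18] [5,10] [12,1] [11] [17] [13] [13,7] [1,6] [18].

10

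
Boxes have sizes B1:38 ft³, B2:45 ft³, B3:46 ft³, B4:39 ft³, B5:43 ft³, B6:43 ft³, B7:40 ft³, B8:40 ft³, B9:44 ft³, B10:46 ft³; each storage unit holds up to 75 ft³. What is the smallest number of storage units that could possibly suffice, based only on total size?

Total size = 38 + 45 + 46 + 39 + 43 + 43 + 40 + 40 + 44 + 46 = 424 ft³.
⌈424 / 75⌉ = 6.

6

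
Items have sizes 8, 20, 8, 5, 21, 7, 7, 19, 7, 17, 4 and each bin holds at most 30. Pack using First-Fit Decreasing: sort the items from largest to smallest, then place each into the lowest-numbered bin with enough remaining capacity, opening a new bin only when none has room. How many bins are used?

5

Sorted descending: 21, 20, 19, 17, 8, 8, 7, 7, 7, 5, 4.
bin 1: place 21, 9 left
bin 2: place 20, 10 left
bin 3: place 19, 11 left
bin 4: place 17, 13 left
bin 1: place 8, 1 left
bin 2: place 8, 2 left
bin 3: place 7, 4 left
bin 4: place 7, 6 left
bin 5: place 7, 23 left
bin 4: place 5, 1 left
bin 3: place 4, 0 left
Final bins: [21,8] [20,8] [19,7,4] [17,7,5] [7].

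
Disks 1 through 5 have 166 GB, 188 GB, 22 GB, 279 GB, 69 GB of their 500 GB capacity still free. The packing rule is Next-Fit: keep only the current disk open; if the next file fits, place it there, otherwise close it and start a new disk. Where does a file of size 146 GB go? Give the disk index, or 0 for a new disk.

0

Next-Fit only looks at disk 5, which has 69 GB free.
146 GB does not fit, so a new disk is opened.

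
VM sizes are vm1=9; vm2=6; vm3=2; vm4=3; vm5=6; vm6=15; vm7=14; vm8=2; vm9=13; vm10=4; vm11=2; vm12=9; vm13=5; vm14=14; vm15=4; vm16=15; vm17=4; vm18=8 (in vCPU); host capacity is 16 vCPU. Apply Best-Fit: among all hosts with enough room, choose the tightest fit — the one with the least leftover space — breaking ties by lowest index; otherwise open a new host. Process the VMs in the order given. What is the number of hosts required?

vm1 (9 vCPU) → host 1 (remaining 7 vCPU)
vm2 (6 vCPU) → host 1 (remaining 1 vCPU)
vm3 (2 vCPU) → host 2 (remaining 14 vCPU)
vm4 (3 vCPU) → host 2 (remaining 11 vCPU)
vm5 (6 vCPU) → host 2 (remaining 5 vCPU)
vm6 (15 vCPU) → host 3 (remaining 1 vCPU)
vm7 (14 vCPU) → host 4 (remaining 2 vCPU)
vm8 (2 vCPU) → host 4 (remaining 0 vCPU)
vm9 (13 vCPU) → host 5 (remaining 3 vCPU)
vm10 (4 vCPU) → host 2 (remaining 1 vCPU)
vm11 (2 vCPU) → host 5 (remaining 1 vCPU)
vm12 (9 vCPU) → host 6 (remaining 7 vCPU)
vm13 (5 vCPU) → host 6 (remaining 2 vCPU)
vm14 (14 vCPU) → host 7 (remaining 2 vCPU)
vm15 (4 vCPU) → host 8 (remaining 12 vCPU)
vm16 (15 vCPU) → host 9 (remaining 1 vCPU)
vm17 (4 vCPU) → host 8 (remaining 8 vCPU)
vm18 (8 vCPU) → host 8 (remaining 0 vCPU)

9 hosts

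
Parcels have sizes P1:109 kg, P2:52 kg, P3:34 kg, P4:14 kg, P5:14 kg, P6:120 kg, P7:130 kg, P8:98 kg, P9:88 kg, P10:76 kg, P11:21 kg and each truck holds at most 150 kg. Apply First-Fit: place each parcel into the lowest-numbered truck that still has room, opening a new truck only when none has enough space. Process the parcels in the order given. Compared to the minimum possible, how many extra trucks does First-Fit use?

1

First-Fit: [109,34] [52,14,14,21] [120] [130] [98] [88] [76] → 7 trucks.
Total size 756 kg; any packing needs at least ⌈756/150⌉ = 6 trucks.
An optimal packing achieves that bound: [130,14] [120,21] [109,34] [98,52] [88,14] [76] → 6 trucks.
Excess: 7 − 6 = 1.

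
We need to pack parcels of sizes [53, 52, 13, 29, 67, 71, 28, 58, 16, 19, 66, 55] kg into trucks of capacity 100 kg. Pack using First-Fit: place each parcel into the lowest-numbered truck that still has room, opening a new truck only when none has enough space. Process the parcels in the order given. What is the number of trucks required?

truck 1: place 53 kg, 47 kg left
truck 2: place 52 kg, 48 kg left
truck 1: place 13 kg, 34 kg left
truck 1: place 29 kg, 5 kg left
truck 3: place 67 kg, 33 kg left
truck 4: place 71 kg, 29 kg left
truck 2: place 28 kg, 20 kg left
truck 5: place 58 kg, 42 kg left
truck 2: place 16 kg, 4 kg left
truck 3: place 19 kg, 14 kg left
truck 6: place 66 kg, 34 kg left
truck 7: place 55 kg, 45 kg left

7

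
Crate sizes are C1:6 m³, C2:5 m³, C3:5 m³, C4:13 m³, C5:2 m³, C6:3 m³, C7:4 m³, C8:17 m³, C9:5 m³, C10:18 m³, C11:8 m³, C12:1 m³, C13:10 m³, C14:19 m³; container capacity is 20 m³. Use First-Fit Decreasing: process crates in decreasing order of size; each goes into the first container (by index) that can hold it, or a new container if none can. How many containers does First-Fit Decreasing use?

Sorted descending: 19, 18, 17, 13, 10, 8, 6, 5, 5, 5, 4, 3, 2, 1.
Put 19 m³ in container 1; 1 m³ remain.
Put 18 m³ in container 2; 2 m³ remain.
Put 17 m³ in container 3; 3 m³ remain.
Put 13 m³ in container 4; 7 m³ remain.
Put 10 m³ in container 5; 10 m³ remain.
Put 8 m³ in container 5; 2 m³ remain.
Put 6 m³ in container 4; 1 m³ remain.
Put 5 m³ in container 6; 15 m³ remain.
Put 5 m³ in container 6; 10 m³ remain.
Put 5 m³ in container 6; 5 m³ remain.
Put 4 m³ in container 6; 1 m³ remain.
Put 3 m³ in container 3; 0 m³ remain.
Put 2 m³ in container 2; 0 m³ remain.
Put 1 m³ in container 1; 0 m³ remain.

6 containers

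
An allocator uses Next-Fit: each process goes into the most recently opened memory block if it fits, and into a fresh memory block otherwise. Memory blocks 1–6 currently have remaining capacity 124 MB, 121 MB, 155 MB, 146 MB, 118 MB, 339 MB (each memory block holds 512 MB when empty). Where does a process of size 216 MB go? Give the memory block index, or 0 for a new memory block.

6

Next-Fit only looks at memory block 6, which has 339 MB free.
216 MB fits there.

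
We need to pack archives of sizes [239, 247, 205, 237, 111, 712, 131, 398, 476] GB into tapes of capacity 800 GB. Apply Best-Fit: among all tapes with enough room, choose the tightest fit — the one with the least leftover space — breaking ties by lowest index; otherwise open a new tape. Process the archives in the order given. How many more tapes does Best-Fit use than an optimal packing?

1

Best-Fit: [239,247,205] [237,111,131] [712] [398] [476] → 5 tapes.
Total size 2756 GB; any packing needs at least ⌈2756/800⌉ = 4 tapes.
An optimal packing achieves that bound: [712] [476,247] [398,239,131] [237,205,111] → 4 tapes.
Excess: 5 − 4 = 1.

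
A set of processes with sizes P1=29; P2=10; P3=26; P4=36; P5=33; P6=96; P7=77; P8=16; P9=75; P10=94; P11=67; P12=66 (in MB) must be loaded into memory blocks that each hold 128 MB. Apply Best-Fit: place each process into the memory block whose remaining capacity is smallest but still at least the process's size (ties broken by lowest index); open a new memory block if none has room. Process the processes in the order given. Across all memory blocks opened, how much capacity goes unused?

P1 (29 MB) → memory block 1 (remaining 99 MB)
P2 (10 MB) → memory block 1 (remaining 89 MB)
P3 (26 MB) → memory block 1 (remaining 63 MB)
P4 (36 MB) → memory block 1 (remaining 27 MB)
P5 (33 MB) → memory block 2 (remaining 95 MB)
P6 (96 MB) → memory block 3 (remaining 32 MB)
P7 (77 MB) → memory block 2 (remaining 18 MB)
P8 (16 MB) → memory block 2 (remaining 2 MB)
P9 (75 MB) → memory block 4 (remaining 53 MB)
P10 (94 MB) → memory block 5 (remaining 34 MB)
P11 (67 MB) → memory block 6 (remaining 61 MB)
P12 (66 MB) → memory block 7 (remaining 62 MB)
7 memory blocks × 128 MB = 896 MB; used 625 MB; unused 271 MB.

271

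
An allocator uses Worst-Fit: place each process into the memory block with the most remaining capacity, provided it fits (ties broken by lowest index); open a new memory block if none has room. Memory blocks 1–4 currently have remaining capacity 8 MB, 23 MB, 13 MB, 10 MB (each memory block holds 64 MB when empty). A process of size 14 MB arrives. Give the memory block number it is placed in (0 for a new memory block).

2

Memory blocks with room: memory block 2 (23 MB).
Most room is memory block 2 with 23 MB free.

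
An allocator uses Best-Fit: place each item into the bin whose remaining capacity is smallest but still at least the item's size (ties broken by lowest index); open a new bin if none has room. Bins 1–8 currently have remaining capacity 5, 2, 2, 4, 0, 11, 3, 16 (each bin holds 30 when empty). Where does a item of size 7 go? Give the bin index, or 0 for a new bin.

6

Bins with room: bin 6 (11), bin 8 (16).
Tightest fit is bin 6 with 11 free.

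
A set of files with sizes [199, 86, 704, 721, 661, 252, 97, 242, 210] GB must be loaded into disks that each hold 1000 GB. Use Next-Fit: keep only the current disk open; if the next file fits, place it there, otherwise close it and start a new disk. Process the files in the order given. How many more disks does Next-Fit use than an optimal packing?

Next-Fit: [199,86,704] [721] [661,252] [97,242,210] → 4 disks.
Total size 3172 GB; any packing needs at least ⌈3172/1000⌉ = 4 disks.
So 4 is already optimal.

0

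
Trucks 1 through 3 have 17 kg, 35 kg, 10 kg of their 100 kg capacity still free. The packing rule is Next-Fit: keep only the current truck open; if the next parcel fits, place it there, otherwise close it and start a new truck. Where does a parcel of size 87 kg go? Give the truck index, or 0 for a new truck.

0

Next-Fit only looks at truck 3, which has 10 kg free.
87 kg does not fit, so a new truck is opened.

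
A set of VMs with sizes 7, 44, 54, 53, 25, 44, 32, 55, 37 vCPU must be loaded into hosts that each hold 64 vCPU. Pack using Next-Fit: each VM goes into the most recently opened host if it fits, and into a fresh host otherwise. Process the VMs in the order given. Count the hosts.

8

7 vCPU → host 1 (remaining 57 vCPU)
44 vCPU → host 1 (remaining 13 vCPU)
54 vCPU → host 2 (remaining 10 vCPU)
53 vCPU → host 3 (remaining 11 vCPU)
25 vCPU → host 4 (remaining 39 vCPU)
44 vCPU → host 5 (remaining 20 vCPU)
32 vCPU → host 6 (remaining 32 vCPU)
55 vCPU → host 7 (remaining 9 vCPU)
37 vCPU → host 8 (remaining 27 vCPU)
Final hosts: [7,44] [54] [53] [25] [44] [32] [55] [37].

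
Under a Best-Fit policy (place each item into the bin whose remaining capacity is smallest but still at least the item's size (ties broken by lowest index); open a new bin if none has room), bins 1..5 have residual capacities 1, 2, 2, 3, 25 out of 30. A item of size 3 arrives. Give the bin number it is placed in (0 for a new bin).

Bins with room: bin 4 (3), bin 5 (25).
Tightest fit is bin 4 with 3 free.

4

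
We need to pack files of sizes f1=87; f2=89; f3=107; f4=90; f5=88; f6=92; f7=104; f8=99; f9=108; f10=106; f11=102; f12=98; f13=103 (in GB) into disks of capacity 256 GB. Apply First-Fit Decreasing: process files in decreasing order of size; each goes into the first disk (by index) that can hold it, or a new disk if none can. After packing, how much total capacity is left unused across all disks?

Sorted descending: 108, 107, 106, 104, 103, 102, 99, 98, 92, 90, 89, 88, 87.
Put 108 GB in disk 1; 148 GB remain.
Put 107 GB in disk 1; 41 GB remain.
Put 106 GB in disk 2; 150 GB remain.
Put 104 GB in disk 2; 46 GB remain.
Put 103 GB in disk 3; 153 GB remain.
Put 102 GB in disk 3; 51 GB remain.
Put 99 GB in disk 4; 157 GB remain.
Put 98 GB in disk 4; 59 GB remain.
Put 92 GB in disk 5; 164 GB remain.
Put 90 GB in disk 5; 74 GB remain.
Put 89 GB in disk 6; 167 GB remain.
Put 88 GB in disk 6; 79 GB remain.
Put 87 GB in disk 7; 169 GB remain.
7 disks × 256 GB = 1792 GB; used 1273 GB; unused 519 GB.

519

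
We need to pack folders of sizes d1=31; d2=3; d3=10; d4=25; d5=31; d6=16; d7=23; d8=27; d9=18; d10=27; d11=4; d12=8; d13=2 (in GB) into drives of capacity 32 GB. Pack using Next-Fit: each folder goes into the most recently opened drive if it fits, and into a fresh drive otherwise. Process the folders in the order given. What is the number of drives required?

10 drives

d1 (31 GB) → drive 1 (remaining 1 GB)
d2 (3 GB) → drive 2 (remaining 29 GB)
d3 (10 GB) → drive 2 (remaining 19 GB)
d4 (25 GB) → drive 3 (remaining 7 GB)
d5 (31 GB) → drive 4 (remaining 1 GB)
d6 (16 GB) → drive 5 (remaining 16 GB)
d7 (23 GB) → drive 6 (remaining 9 GB)
d8 (27 GB) → drive 7 (remaining 5 GB)
d9 (18 GB) → drive 8 (remaining 14 GB)
d10 (27 GB) → drive 9 (remaining 5 GB)
d11 (4 GB) → drive 9 (remaining 1 GB)
d12 (8 GB) → drive 10 (remaining 24 GB)
d13 (2 GB) → drive 10 (remaining 22 GB)
Final drives: [31] [3,10] [25] [31] [16] [23] [27] [18] [27,4] [8,2].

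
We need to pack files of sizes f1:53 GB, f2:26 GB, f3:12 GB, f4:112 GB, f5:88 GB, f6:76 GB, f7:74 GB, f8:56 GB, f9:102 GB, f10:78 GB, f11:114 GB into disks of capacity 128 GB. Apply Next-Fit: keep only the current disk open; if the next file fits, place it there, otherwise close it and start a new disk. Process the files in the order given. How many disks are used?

f1 (53 GB) → disk 1 (remaining 75 GB)
f2 (26 GB) → disk 1 (remaining 49 GB)
f3 (12 GB) → disk 1 (remaining 37 GB)
f4 (112 GB) → disk 2 (remaining 16 GB)
f5 (88 GB) → disk 3 (remaining 40 GB)
f6 (76 GB) → disk 4 (remaining 52 GB)
f7 (74 GB) → disk 5 (remaining 54 GB)
f8 (56 GB) → disk 6 (remaining 72 GB)
f9 (102 GB) → disk 7 (remaining 26 GB)
f10 (78 GB) → disk 8 (remaining 50 GB)
f11 (114 GB) → disk 9 (remaining 14 GB)
Final disks: [53,26,12] [112] [88] [76] [74] [56] [102] [78] [114].

9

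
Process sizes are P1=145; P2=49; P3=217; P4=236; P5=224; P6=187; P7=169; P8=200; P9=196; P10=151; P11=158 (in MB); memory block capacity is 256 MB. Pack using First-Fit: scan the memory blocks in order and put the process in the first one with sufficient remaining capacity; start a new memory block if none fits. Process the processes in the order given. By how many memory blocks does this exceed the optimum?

First-Fit: [145,49] [217] [236] [224] [187] [169] [200] [196] [151] [158] → 10 memory blocks.
10 processes exceed 128 MB (half the capacity), and no two of those can share a memory block, so at least 10 memory blocks are needed.
So 10 is already optimal.

0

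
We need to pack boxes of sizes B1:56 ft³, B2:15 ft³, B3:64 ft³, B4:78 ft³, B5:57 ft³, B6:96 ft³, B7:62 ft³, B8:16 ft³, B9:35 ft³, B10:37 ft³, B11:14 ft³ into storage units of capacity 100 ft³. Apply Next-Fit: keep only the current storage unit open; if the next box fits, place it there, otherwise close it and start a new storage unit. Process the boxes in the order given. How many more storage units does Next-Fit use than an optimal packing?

1

Next-Fit: [56,15] [64] [78] [57] [96] [62,16] [35,37,14] → 7 storage units.
Total size 530 ft³; any packing needs at least ⌈530/100⌉ = 6 storage units.
An optimal packing achieves that bound: [96] [78,16] [64,35] [62,37] [57,15,14] [56] → 6 storage units.
Excess: 7 − 6 = 1.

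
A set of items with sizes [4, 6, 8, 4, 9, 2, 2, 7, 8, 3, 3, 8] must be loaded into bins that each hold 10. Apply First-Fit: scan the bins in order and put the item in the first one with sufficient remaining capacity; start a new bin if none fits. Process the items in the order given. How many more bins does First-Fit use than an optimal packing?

First-Fit: [4,6] [8,2] [4,2,3] [9] [7,3] [8] [8] → 7 bins.
Total size 64; any packing needs at least ⌈64/10⌉ = 7 bins.
So 7 is already optimal.

0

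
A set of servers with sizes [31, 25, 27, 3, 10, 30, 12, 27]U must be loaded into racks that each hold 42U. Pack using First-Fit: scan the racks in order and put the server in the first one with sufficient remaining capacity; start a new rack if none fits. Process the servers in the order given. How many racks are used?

5 racks

rack 1: place 31U, 11U left
rack 2: place 25U, 17U left
rack 3: place 27U, 15U left
rack 1: place 3U, 8U left
rack 2: place 10U, 7U left
rack 4: place 30U, 12U left
rack 3: place 12U, 3U left
rack 5: place 27U, 15U left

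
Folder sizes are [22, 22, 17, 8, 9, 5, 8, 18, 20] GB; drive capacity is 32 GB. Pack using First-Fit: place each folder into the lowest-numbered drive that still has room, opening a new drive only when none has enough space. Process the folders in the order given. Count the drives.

5 drives

Put 22 GB in drive 1; 10 GB remain.
Put 22 GB in drive 2; 10 GB remain.
Put 17 GB in drive 3; 15 GB remain.
Put 8 GB in drive 1; 2 GB remain.
Put 9 GB in drive 2; 1 GB remain.
Put 5 GB in drive 3; 10 GB remain.
Put 8 GB in drive 3; 2 GB remain.
Put 18 GB in drive 4; 14 GB remain.
Put 20 GB in drive 5; 12 GB remain.
Final drives: [22,8] [22,9] [17,5,8] [18] [20].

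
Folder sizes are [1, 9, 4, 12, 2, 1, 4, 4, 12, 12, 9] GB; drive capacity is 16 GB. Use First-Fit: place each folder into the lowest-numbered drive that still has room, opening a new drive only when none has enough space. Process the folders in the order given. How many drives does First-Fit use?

6

drive 1: place 1 GB, 15 GB left
drive 1: place 9 GB, 6 GB left
drive 1: place 4 GB, 2 GB left
drive 2: place 12 GB, 4 GB left
drive 1: place 2 GB, 0 GB left
drive 2: place 1 GB, 3 GB left
drive 3: place 4 GB, 12 GB left
drive 3: place 4 GB, 8 GB left
drive 4: place 12 GB, 4 GB left
drive 5: place 12 GB, 4 GB left
drive 6: place 9 GB, 7 GB left
Final drives: [1,9,4,2] [12,1] [4,4] [12] [12] [9].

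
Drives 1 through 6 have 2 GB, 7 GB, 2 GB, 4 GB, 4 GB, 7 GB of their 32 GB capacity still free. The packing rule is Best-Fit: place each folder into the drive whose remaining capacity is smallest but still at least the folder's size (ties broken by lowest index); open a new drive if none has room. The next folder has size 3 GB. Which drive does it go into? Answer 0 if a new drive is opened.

Drives with room: drive 2 (7 GB), drive 4 (4 GB), drive 5 (4 GB), drive 6 (7 GB).
Tightest fit is drive 4 with 4 GB free.

4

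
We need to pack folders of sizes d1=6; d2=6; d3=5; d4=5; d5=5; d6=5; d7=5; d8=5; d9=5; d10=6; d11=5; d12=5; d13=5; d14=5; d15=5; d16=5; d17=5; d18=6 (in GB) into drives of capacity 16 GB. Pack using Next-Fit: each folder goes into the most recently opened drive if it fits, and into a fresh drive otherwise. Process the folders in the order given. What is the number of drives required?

7

Put d1 (6 GB) in drive 1; 10 GB remain.
Put d2 (6 GB) in drive 1; 4 GB remain.
Put d3 (5 GB) in drive 2; 11 GB remain.
Put d4 (5 GB) in drive 2; 6 GB remain.
Put d5 (5 GB) in drive 2; 1 GB remain.
Put d6 (5 GB) in drive 3; 11 GB remain.
Put d7 (5 GB) in drive 3; 6 GB remain.
Put d8 (5 GB) in drive 3; 1 GB remain.
Put d9 (5 GB) in drive 4; 11 GB remain.
Put d10 (6 GB) in drive 4; 5 GB remain.
Put d11 (5 GB) in drive 4; 0 GB remain.
Put d12 (5 GB) in drive 5; 11 GB remain.
Put d13 (5 GB) in drive 5; 6 GB remain.
Put d14 (5 GB) in drive 5; 1 GB remain.
Put d15 (5 GB) in drive 6; 11 GB remain.
Put d16 (5 GB) in drive 6; 6 GB remain.
Put d17 (5 GB) in drive 6; 1 GB remain.
Put d18 (6 GB) in drive 7; 10 GB remain.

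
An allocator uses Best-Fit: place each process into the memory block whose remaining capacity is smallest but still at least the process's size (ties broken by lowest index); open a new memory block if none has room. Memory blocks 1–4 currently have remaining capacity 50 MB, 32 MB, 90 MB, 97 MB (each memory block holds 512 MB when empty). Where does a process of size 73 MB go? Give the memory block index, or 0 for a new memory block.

3

Memory blocks with room: memory block 3 (90 MB), memory block 4 (97 MB).
Tightest fit is memory block 3 with 90 MB free.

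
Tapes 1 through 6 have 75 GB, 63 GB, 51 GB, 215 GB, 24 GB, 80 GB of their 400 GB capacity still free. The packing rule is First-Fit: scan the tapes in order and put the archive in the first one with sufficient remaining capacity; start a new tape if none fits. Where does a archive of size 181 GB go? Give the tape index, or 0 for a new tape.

Tapes with room: tape 4 (215 GB).
The first with room is tape 4.

4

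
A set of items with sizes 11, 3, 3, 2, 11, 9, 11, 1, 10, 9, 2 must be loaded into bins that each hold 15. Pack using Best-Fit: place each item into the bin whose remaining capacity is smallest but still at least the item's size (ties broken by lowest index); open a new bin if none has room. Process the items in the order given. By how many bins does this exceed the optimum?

Best-Fit: [11,3,1] [3,2,9] [11,2] [11] [10] [9] → 6 bins.
6 items exceed 7.5 (half the capacity), and no two of those can share a bin, so at least 6 bins are needed.
So 6 is already optimal.

0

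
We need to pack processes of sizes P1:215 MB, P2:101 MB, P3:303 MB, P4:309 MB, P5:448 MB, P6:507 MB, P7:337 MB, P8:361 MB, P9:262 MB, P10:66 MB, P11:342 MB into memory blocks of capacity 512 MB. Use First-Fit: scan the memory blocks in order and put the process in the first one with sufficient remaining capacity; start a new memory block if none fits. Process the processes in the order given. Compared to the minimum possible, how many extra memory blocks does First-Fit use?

1

First-Fit: [215,101,66] [303] [309] [448] [507] [337] [361] [262] [342] → 9 memory blocks.
8 processes exceed 256 MB (half the capacity), and no two of those can share a memory block, so at least 8 memory blocks are needed.
An optimal packing achieves that bound: [507] [448] [361,101] [342,66] [337] [309] [303] [262,215] → 8 memory blocks.
Excess: 9 − 8 = 1.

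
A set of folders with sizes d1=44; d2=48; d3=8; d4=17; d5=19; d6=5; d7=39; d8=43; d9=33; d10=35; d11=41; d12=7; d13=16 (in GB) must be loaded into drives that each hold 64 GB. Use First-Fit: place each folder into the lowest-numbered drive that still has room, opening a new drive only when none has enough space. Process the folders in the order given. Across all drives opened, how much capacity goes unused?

Put d1 (44 GB) in drive 1; 20 GB remain.
Put d2 (48 GB) in drive 2; 16 GB remain.
Put d3 (8 GB) in drive 1; 12 GB remain.
Put d4 (17 GB) in drive 3; 47 GB remain.
Put d5 (19 GB) in drive 3; 28 GB remain.
Put d6 (5 GB) in drive 1; 7 GB remain.
Put d7 (39 GB) in drive 4; 25 GB remain.
Put d8 (43 GB) in drive 5; 21 GB remain.
Put d9 (33 GB) in drive 6; 31 GB remain.
Put d10 (35 GB) in drive 7; 29 GB remain.
Put d11 (41 GB) in drive 8; 23 GB remain.
Put d12 (7 GB) in drive 1; 0 GB remain.
Put d13 (16 GB) in drive 2; 0 GB remain.
8 drives × 64 GB = 512 GB; used 355 GB; unused 157 GB.

157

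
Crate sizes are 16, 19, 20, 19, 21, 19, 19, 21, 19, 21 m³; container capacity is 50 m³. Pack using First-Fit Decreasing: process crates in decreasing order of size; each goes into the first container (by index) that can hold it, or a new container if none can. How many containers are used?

5 containers

Sorted descending: 21, 21, 21, 20, 19, 19, 19, 19, 19, 16.
container 1: place 21 m³, 29 m³ left
container 1: place 21 m³, 8 m³ left
container 2: place 21 m³, 29 m³ left
container 2: place 20 m³, 9 m³ left
container 3: place 19 m³, 31 m³ left
container 3: place 19 m³, 12 m³ left
container 4: place 19 m³, 31 m³ left
container 4: place 19 m³, 12 m³ left
container 5: place 19 m³, 31 m³ left
container 5: place 16 m³, 15 m³ left
Final containers: [21,21] [21,20] [19,19] [19,19] [19,16].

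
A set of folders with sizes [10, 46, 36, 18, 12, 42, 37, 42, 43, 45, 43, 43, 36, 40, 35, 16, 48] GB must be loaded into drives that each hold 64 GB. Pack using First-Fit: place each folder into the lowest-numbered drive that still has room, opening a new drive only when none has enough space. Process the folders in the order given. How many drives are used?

Put 10 GB in drive 1; 54 GB remain.
Put 46 GB in drive 1; 8 GB remain.
Put 36 GB in drive 2; 28 GB remain.
Put 18 GB in drive 2; 10 GB remain.
Put 12 GB in drive 3; 52 GB remain.
Put 42 GB in drive 3; 10 GB remain.
Put 37 GB in drive 4; 27 GB remain.
Put 42 GB in drive 5; 22 GB remain.
Put 43 GB in drive 6; 21 GB remain.
Put 45 GB in drive 7; 19 GB remain.
Put 43 GB in drive 8; 21 GB remain.
Put 43 GB in drive 9; 21 GB remain.
Put 36 GB in drive 10; 28 GB remain.
Put 40 GB in drive 11; 24 GB remain.
Put 35 GB in drive 12; 29 GB remain.
Put 16 GB in drive 4; 11 GB remain.
Put 48 GB in drive 13; 16 GB remain.

13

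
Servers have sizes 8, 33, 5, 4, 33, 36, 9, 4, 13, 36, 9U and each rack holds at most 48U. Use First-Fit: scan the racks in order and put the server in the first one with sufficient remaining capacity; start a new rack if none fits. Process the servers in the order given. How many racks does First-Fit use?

5

8U → rack 1 (remaining 40U)
33U → rack 1 (remaining 7U)
5U → rack 1 (remaining 2U)
4U → rack 2 (remaining 44U)
33U → rack 2 (remaining 11U)
36U → rack 3 (remaining 12U)
9U → rack 2 (remaining 2U)
4U → rack 3 (remaining 8U)
13U → rack 4 (remaining 35U)
36U → rack 5 (remaining 12U)
9U → rack 4 (remaining 26U)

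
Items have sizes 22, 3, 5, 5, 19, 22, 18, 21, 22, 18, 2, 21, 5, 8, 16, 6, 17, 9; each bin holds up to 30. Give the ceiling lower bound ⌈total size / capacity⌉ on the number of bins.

8 bins

Total size = 22 + 3 + 5 + 5 + 19 + 22 + 18 + 21 + 22 + 18 + 2 + 21 + 5 + 8 + 16 + 6 + 17 + 9 = 239.
⌈239 / 30⌉ = 8.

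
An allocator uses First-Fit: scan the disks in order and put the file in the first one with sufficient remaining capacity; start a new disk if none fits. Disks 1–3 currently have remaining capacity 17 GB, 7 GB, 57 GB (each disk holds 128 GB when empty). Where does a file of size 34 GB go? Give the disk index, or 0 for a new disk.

3

Disks with room: disk 3 (57 GB).
The first with room is disk 3.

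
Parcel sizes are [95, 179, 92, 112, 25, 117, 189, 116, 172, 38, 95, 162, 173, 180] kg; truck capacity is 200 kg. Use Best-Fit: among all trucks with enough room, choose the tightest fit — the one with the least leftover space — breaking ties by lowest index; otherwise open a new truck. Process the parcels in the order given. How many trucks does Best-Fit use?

Put 95 kg in truck 1; 105 kg remain.
Put 179 kg in truck 2; 21 kg remain.
Put 92 kg in truck 1; 13 kg remain.
Put 112 kg in truck 3; 88 kg remain.
Put 25 kg in truck 3; 63 kg remain.
Put 117 kg in truck 4; 83 kg remain.
Put 189 kg in truck 5; 11 kg remain.
Put 116 kg in truck 6; 84 kg remain.
Put 172 kg in truck 7; 28 kg remain.
Put 38 kg in truck 3; 25 kg remain.
Put 95 kg in truck 8; 105 kg remain.
Put 162 kg in truck 9; 38 kg remain.
Put 173 kg in truck 10; 27 kg remain.
Put 180 kg in truck 11; 20 kg remain.
Final trucks: [95,92] [179] [112,25,38] [117] [189] [116] [172] [95] [162] [173] [180].

11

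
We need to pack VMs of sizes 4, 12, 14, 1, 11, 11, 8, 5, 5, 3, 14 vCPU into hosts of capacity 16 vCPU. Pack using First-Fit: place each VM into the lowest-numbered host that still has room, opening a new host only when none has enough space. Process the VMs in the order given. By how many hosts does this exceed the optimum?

0

First-Fit: [4,12] [14,1] [11,5] [11,5] [8,3] [14] → 6 hosts.
Total size 88 vCPU; any packing needs at least ⌈88/16⌉ = 6 hosts.
So 6 is already optimal.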